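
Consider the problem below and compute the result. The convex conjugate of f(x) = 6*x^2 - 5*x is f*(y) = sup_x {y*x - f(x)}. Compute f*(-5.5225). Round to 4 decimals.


f*(y) = sup_x {y*x - a*x^2 - b*x} = sup_x {(y-b)*x - a*x^2}
FOC: (y - b) - 2a*x = 0 => x* = (y - b)/(2a)
x* = (-5.5225 + 5)/(2*6) = -0.0435
f*(-5.5225) = (y-b)^2/(4a) = (-5.5225 + 5)^2/(4*6)
= 0.273/24 = 0.0114


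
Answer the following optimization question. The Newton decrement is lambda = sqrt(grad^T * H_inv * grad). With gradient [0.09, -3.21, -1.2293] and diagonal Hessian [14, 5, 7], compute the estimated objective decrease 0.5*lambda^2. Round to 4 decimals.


Step 1: H is diagonal, so H^(-1) * g = [0.0064, -0.642, -0.1756].
Step 2: g^T H^(-1) g = sum_i g_i^2 / H_ii
  = (0.09)^2/14 + (-3.21)^2/5 + (-1.2293)^2/7
  = 0.0006 + 2.0608 + 0.2159 = 2.2773
Step 3: Objective decrease = 0.5 * g^T H^(-1) g = 1.1386


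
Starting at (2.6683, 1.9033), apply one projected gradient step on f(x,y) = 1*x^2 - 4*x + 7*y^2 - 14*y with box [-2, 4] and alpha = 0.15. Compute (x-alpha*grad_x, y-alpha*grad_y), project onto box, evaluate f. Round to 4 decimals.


Step 1: Compute gradient at (2.6683, 1.9033).
grad_x = 2*1*2.6683 - 4 = 1.3366
grad_y = 2*7*1.9033 - 14 = 12.6462
Step 2: Gradient step.
x_raw = 2.6683 - 0.15*1.3366 = 2.4678
y_raw = 1.9033 - 0.15*12.6462 = 0.0064
Step 3: Project onto [-2, 4].
x_proj = clip(2.4678) = 2.4678
y_proj = clip(0.0064) = 0.0064
Step 4: Evaluate f.
f(2.4678, 0.0064) = -3.87


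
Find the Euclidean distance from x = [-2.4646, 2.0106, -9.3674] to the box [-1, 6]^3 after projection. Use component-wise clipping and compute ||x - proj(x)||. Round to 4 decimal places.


Project each component onto [-1, 6].
clip(-2.4646) = -1.0, clip(2.0106) = 2.0106, clip(-9.3674) = -1.0
Projection = [-1.0, 2.0106, -1.0]
Squared diffs: [2.1451, 0.0, 70.0134]
Distance = sqrt(72.1585) = 8.4946


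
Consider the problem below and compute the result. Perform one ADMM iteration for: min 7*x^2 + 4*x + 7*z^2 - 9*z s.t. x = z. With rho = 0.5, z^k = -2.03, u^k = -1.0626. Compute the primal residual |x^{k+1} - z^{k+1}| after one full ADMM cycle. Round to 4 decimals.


ADMM iteration with rho = 0.5, z^k = -2.03, u^k = -1.0626
Step 1: x-update.
Minimize 7*x^2 + 4*x + (0.5/2)*(x + 2.03 - 1.0626)^2
FOC: (2*7 + 0.5)*x = -4 + 0.5*(-2.03 + 1.0626)
x^{k+1} = -0.3092
Step 2: z-update.
Minimize 7*z^2 - 9*z + (0.5/2)*(-0.3092 - z - 1.0626)^2
FOC: (2*7 + 0.5)*z = 9 + 0.5*(-0.3092 - 1.0626)
z^{k+1} = 0.5734
Step 3: u-update.
u^{k+1} = -1.0626 - 0.3092 - 0.5734 = -1.9452
Step 4: Primal residual = |-0.3092 - 0.5734| = 0.8826


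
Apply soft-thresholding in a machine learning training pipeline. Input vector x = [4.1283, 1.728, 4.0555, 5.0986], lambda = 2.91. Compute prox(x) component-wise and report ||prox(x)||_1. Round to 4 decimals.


Soft-thresholding with lambda = 2.91:
prox(4.1283) = sign(4.1283)*max(|4.1283| - 2.91, 0) = 1.2183
prox(1.728) = sign(1.728)*max(|1.728| - 2.91, 0) = 0.0
prox(4.0555) = sign(4.0555)*max(|4.0555| - 2.91, 0) = 1.1455
prox(5.0986) = sign(5.0986)*max(|5.0986| - 2.91, 0) = 2.1886
prox(x) = [1.2183, 0.0, 1.1455, 2.1886]
||prox(x)||_1 = 1.2183 + 0.0 + 1.1455 + 2.1886 = 4.5524


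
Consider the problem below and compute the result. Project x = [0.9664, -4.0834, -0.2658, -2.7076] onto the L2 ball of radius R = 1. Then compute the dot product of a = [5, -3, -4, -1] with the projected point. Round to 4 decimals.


Step 1: Compute ||x|| (intermediates to 6 decimals).
||x|| = sqrt(0.9664^2 + (-4.0834)^2 + (-0.2658)^2 + (-2.7076)^2) = 5.000983
Step 2: Project.
Since ||x|| > R, scale = R/||x|| = 1/5.000983 = 0.199961, proj(x) = scale * x
proj(x) = [0.193242, -0.816521, -0.05315, -0.541414]
Step 3: Dot product.
a^T * proj(x) = 5*0.193242 - 3*(-0.816521) - 4*(-0.05315) - 1*(-0.541414) = 4.1698


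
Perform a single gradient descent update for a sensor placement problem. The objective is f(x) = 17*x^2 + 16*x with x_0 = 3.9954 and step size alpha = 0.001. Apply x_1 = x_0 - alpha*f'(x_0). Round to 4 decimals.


We compute the gradient at x_0 and apply the update.
f'(x) = 34*x + 16
f'(3.9954) = 34*3.9954 + 16 = 151.8436
x_1 = 3.9954 - 0.001*151.8436 = 3.8436


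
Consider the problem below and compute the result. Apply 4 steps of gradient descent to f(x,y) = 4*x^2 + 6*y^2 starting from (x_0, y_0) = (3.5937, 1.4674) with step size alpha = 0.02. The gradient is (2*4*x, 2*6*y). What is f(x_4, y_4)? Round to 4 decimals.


Gradient descent on f(x,y) = 4*x^2 + 6*y^2.
Starting point: (3.5937, 1.4674), alpha = 0.02
Step 1: grad_x = 2*4*3.5937 = 28.7496, grad_y = 2*6*1.4674 = 17.6088
  x_1 = 3.5937 - 0.02*28.7496 = 3.0187
  y_1 = 1.4674 - 0.02*17.6088 = 1.1152
Step 2: grad_x = 2*4*3.0187 = 24.1497, grad_y = 2*6*1.1152 = 13.3827
  x_2 = 3.0187 - 0.02*24.1497 = 2.5357
  y_2 = 1.1152 - 0.02*13.3827 = 0.8476
Step 3: grad_x = 2*4*2.5357 = 20.2857, grad_y = 2*6*0.8476 = 10.1708
  x_3 = 2.5357 - 0.02*20.2857 = 2.13
  y_3 = 0.8476 - 0.02*10.1708 = 0.6442
Step 4: grad_x = 2*4*2.13 = 17.04, grad_y = 2*6*0.6442 = 7.7298
  x_4 = 2.13 - 0.02*17.04 = 1.7892
  y_4 = 0.6442 - 0.02*7.7298 = 0.4896
f(1.7892, 0.4896) = 4*1.7892^2 + 6*0.4896^2 = 14.2429


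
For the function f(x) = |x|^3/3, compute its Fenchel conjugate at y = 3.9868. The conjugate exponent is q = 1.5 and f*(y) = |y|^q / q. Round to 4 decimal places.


The conjugate exponent q satisfies 1/p + 1/q = 1.
p = 3, so q = 3/(3 - 1) = 1.5
|y|^q = 3.9868^1.5 = 7.9604
f*(3.9868) = 7.9604 / 1.5 = 5.307


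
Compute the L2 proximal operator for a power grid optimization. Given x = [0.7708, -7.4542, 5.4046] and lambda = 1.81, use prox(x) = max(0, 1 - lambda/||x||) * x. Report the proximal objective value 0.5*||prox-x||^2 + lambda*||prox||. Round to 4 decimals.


Step 1: Compute ||x||.
||x|| = 9.2395
Step 2: Compute scaling factor.
scale = max(0, 1 - 1.81/9.2395) = 0.8041
Step 3: prox(x) = [0.6198, -5.9939, 4.3459]
||prox(x)|| = 7.4295
Step 4: Proximal objective.
0.5*||prox-x||^2 = 1.6381
lambda*||prox|| = 13.4474
Total = 15.0855


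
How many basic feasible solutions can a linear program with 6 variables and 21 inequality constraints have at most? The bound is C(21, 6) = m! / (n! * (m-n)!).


Each vertex corresponds to some choice of n active constraints out of m, so the number of vertices is at most C(m, n) = m! / (n!(m-n)!).
m = 21, n = 6
Numerator: 21 * 20 * 19 * 18 * 17 * 16
Denominator: 6! = 720
C(21, 6) = 54264


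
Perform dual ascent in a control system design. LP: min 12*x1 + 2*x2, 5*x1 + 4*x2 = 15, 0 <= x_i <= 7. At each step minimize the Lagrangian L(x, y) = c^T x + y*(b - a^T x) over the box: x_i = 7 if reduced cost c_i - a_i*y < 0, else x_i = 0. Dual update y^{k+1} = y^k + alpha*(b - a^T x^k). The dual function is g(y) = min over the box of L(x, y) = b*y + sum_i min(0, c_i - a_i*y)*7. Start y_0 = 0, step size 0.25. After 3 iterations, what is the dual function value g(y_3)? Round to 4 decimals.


Dual ascent for LP: min 12*x1 + 2*x2, 5*x1 + 4*x2 = 15, 0 <= x_i <= 7
Step 1: y^k = 0.0, reduced costs: (12.0, 2.0)
  x^k = (0.0, 0.0), subgradient = b - a^T x = 15.0
  y^{k+1} = 0.0 + 0.25*15.0 = 3.75
Step 2: y^k = 3.75, reduced costs: (-6.75, -13.0)
  x^k = (7.0, 7.0), subgradient = b - a^T x = -48.0
  y^{k+1} = 3.75 + 0.25*-48.0 = -8.25
Step 3: y^k = -8.25, reduced costs: (53.25, 35.0)
  x^k = (0.0, 0.0), subgradient = b - a^T x = 15.0
  y^{k+1} = -8.25 + 0.25*15.0 = -4.5
Dual objective at y_3 = -4.5: reduced costs (34.5, 20.0), box minimizer x = (0.0, 0.0)
g(y_3) = b*y + (c1 - a1*y)*x1 + (c2 - a2*y)*x2 = 15*(-4.5) + 34.5*0.0 + 20.0*0.0 = -67.5 + 0.0 + 0.0 = -67.5


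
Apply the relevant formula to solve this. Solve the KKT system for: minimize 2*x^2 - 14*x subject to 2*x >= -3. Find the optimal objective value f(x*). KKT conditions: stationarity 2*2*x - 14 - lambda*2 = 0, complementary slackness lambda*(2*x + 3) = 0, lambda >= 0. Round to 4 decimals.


Step 1: Try lambda = 0 (constraint inactive).
Stationarity: 2*2*x - 14 = 0
x* = 14/(2*2) = 3.5
Check constraint: 2*3.5 = 7.0 >= -3 -- satisfied.
Step 2: Compute optimal value.
f(x*) = 2*3.5^2 - 14*3.5 = -24.5


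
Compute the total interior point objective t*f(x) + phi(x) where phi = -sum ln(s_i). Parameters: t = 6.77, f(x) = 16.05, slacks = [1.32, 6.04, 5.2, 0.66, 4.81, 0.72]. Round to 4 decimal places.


Step 1: Compute log-barrier.
ln values: [0.2776, 1.7984, 1.6487, -0.4155, 1.5707, -0.3285]
phi = -(0.2776 + 1.7984 + 1.6487 - 0.4155 + 1.5707 - 0.3285) = -4.5514
Step 2: Compute augmented objective.
t*f(x) = 6.77*16.05 = 108.6585
Total = 108.6585 - 4.5514 = 104.1071


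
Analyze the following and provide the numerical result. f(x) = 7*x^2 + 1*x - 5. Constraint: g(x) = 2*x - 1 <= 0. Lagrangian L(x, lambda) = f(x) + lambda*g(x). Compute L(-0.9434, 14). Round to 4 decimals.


Step 1: Evaluate f(x).
f(-0.9434) = 7*(-0.9434)^2 + 1*(-0.9434) - 5 = 0.2866
Step 2: Evaluate g(x).
g(-0.9434) = 2*-0.9434 - 1 = -2.8868
Step 3: Compute Lagrangian.
L = 0.2866 + 14*-2.8868 = -40.1286


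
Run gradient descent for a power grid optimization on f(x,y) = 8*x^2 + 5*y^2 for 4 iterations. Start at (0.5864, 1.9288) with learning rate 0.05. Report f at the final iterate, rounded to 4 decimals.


Gradient descent on f(x,y) = 8*x^2 + 5*y^2.
Starting point: (0.5864, 1.9288), alpha = 0.05
Step 1: grad_x = 2*8*0.5864 = 9.3824, grad_y = 2*5*1.9288 = 19.288
  x_1 = 0.5864 - 0.05*9.3824 = 0.1173
  y_1 = 1.9288 - 0.05*19.288 = 0.9644
Step 2: grad_x = 2*8*0.1173 = 1.8765, grad_y = 2*5*0.9644 = 9.644
  x_2 = 0.1173 - 0.05*1.8765 = 0.0235
  y_2 = 0.9644 - 0.05*9.644 = 0.4822
Step 3: grad_x = 2*8*0.0235 = 0.3753, grad_y = 2*5*0.4822 = 4.822
  x_3 = 0.0235 - 0.05*0.3753 = 0.0047
  y_3 = 0.4822 - 0.05*4.822 = 0.2411
Step 4: grad_x = 2*8*0.0047 = 0.0751, grad_y = 2*5*0.2411 = 2.411
  x_4 = 0.0047 - 0.05*0.0751 = 0.0009
  y_4 = 0.2411 - 0.05*2.411 = 0.1206
f(0.0009, 0.1206) = 8*0.0009^2 + 5*0.1206^2 = 0.0727


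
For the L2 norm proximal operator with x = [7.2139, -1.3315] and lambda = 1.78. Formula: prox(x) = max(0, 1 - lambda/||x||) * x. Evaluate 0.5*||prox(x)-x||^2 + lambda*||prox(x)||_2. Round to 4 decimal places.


Step 1: Compute ||x||.
||x|| = 7.3358
Step 2: Compute scaling factor.
scale = max(0, 1 - 1.78/7.3358) = 0.7574
Step 3: prox(x) = [5.4635, -1.0084]
||prox(x)|| = 5.5558
Step 4: Proximal objective.
0.5*||prox-x||^2 = 1.5842
lambda*||prox|| = 9.8893
Total = 11.4734


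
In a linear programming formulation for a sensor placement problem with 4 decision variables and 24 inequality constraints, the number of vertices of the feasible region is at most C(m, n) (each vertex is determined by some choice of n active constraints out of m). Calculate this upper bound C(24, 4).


Each vertex corresponds to some choice of n active constraints out of m, so the number of vertices is at most C(m, n) = m! / (n!(m-n)!).
m = 24, n = 4
Numerator: 24 * 23 * 22 * 21
Denominator: 4! = 24
C(24, 4) = 10626


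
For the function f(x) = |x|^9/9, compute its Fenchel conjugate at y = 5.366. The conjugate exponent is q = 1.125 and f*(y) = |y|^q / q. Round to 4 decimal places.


The conjugate exponent q satisfies 1/p + 1/q = 1.
p = 9, so q = 9/(9 - 1) = 1.125
|y|^q = 5.366^1.125 = 6.62
f*(5.366) = 6.62 / 1.125 = 5.8844


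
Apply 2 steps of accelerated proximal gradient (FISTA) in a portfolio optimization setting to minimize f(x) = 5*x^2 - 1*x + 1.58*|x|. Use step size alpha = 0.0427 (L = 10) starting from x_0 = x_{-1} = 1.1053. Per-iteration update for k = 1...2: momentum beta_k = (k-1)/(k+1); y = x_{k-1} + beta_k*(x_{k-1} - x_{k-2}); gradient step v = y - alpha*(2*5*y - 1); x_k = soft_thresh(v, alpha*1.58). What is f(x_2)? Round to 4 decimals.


FISTA on f(x) = 5*x^2 - 1*x + 1.58*|x|
L = 10, alpha = 0.0427
Iteration 1: beta = 0.0, y = 1.1053 + 0.0*(1.1053 - 1.1053) = 1.1053
  grad(y) = 10.053, v = y - alpha*grad = 0.676
  prox(v) = soft_thresh(0.676, 0.0675) = 0.6086
Iteration 2: beta = 0.3333, y = 0.6086 + 0.3333*(0.6086 - 1.1053) = 0.443
  grad(y) = 3.4299, v = y - alpha*grad = 0.2965
  prox(v) = soft_thresh(0.2965, 0.0675) = 0.2291
f(x_2) = 5*0.2291^2 - 1*0.2291 + 1.58*|0.2291| = 0.3952


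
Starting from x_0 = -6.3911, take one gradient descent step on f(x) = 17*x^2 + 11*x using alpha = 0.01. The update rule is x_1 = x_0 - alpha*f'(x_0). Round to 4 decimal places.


We compute the gradient at x_0 and apply the update.
f'(x) = 34*x + 11
f'(-6.3911) = 34*-6.3911 + 11 = -206.2974
x_1 = -6.3911 - 0.01*-206.2974 = -4.3281


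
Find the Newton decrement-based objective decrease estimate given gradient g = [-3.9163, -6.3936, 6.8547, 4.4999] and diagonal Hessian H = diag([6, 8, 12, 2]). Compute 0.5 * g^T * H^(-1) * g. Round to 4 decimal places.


Step 1: H is diagonal, so H^(-1) * g = [-0.6527, -0.7992, 0.5712, 2.25].
Step 2: g^T H^(-1) g = sum_i g_i^2 / H_ii
  = (-3.9163)^2/6 + (-6.3936)^2/8 + (6.8547)^2/12 + (4.4999)^2/2
  = 2.5562 + 5.1098 + 3.9156 + 10.1246 = 21.7061
Step 3: Objective decrease = 0.5 * g^T H^(-1) g = 10.8531


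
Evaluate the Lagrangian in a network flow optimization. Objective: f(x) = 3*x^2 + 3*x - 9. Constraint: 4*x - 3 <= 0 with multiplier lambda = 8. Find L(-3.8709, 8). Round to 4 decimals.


Step 1: Evaluate f(x).
f(-3.8709) = 3*(-3.8709)^2 + 3*(-3.8709) - 9 = 24.3389
Step 2: Evaluate g(x).
g(-3.8709) = 4*-3.8709 - 3 = -18.4836
Step 3: Compute Lagrangian.
L = 24.3389 + 8*-18.4836 = -123.5299


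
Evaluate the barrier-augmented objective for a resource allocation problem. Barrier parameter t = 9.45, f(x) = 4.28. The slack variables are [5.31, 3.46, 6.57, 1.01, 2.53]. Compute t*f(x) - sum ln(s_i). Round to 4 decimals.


Step 1: Compute log-barrier.
ln values: [1.6696, 1.2413, 1.8825, 0.01, 0.9282]
phi = -(1.6696 + 1.2413 + 1.8825 + 0.01 + 0.9282) = -5.7315
Step 2: Compute augmented objective.
t*f(x) = 9.45*4.28 = 40.446
Total = 40.446 - 5.7315 = 34.7145


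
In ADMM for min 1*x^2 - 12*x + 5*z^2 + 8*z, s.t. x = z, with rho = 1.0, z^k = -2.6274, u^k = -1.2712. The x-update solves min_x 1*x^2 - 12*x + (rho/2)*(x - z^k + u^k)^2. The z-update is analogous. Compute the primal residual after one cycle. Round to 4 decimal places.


ADMM iteration with rho = 1.0, z^k = -2.6274, u^k = -1.2712
Step 1: x-update.
Minimize 1*x^2 - 12*x + (1.0/2)*(x + 2.6274 - 1.2712)^2
FOC: (2*1 + 1.0)*x = 12 + 1.0*(-2.6274 + 1.2712)
x^{k+1} = 3.5479
Step 2: z-update.
Minimize 5*z^2 + 8*z + (1.0/2)*(3.5479 - z - 1.2712)^2
FOC: (2*5 + 1.0)*z = -8 + 1.0*(3.5479 - 1.2712)
z^{k+1} = -0.5203
Step 3: u-update.
u^{k+1} = -1.2712 + 3.5479 + 0.5203 = 2.797
Step 4: Primal residual = |3.5479 + 0.5203| = 4.0682


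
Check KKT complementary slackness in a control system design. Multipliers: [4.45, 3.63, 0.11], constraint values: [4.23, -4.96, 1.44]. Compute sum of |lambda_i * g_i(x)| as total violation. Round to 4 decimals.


KKT complementary slackness check:
lambda_1 * g_1 = 4.45 * 4.23 = 18.8235
lambda_2 * g_2 = 3.63 * -4.96 = -18.0048
lambda_3 * g_3 = 0.11 * 1.44 = 0.1584
Total violation = 18.8235 + 18.0048 + 0.1584 = 36.9867


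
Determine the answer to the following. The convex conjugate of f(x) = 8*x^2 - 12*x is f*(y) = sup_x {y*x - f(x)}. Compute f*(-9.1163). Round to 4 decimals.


f*(y) = sup_x {y*x - a*x^2 - b*x} = sup_x {(y-b)*x - a*x^2}
FOC: (y - b) - 2a*x = 0 => x* = (y - b)/(2a)
x* = (-9.1163 + 12)/(2*8) = 0.1802
f*(-9.1163) = (y-b)^2/(4a) = (-9.1163 + 12)^2/(4*8)
= 8.3157/32 = 0.2599


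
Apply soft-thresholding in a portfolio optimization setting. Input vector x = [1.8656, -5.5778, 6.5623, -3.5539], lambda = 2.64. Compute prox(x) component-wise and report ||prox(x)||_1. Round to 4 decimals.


Soft-thresholding with lambda = 2.64:
prox(1.8656) = sign(1.8656)*max(|1.8656| - 2.64, 0) = 0.0
prox(-5.5778) = sign(-5.5778)*max(|-5.5778| - 2.64, 0) = -2.9378
prox(6.5623) = sign(6.5623)*max(|6.5623| - 2.64, 0) = 3.9223
prox(-3.5539) = sign(-3.5539)*max(|-3.5539| - 2.64, 0) = -0.9139
prox(x) = [0.0, -2.9378, 3.9223, -0.9139]
||prox(x)||_1 = 0.0 + 2.9378 + 3.9223 + 0.9139 = 7.774


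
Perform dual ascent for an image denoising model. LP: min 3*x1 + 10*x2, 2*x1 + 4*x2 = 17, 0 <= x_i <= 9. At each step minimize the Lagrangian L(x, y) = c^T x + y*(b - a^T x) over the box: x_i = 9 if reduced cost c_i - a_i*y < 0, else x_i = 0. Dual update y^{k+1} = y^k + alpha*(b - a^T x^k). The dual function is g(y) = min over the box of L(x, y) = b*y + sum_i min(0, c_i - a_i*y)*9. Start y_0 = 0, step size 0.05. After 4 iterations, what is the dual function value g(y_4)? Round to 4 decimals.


Dual ascent for LP: min 3*x1 + 10*x2, 2*x1 + 4*x2 = 17, 0 <= x_i <= 9
Step 1: y^k = 0.0, reduced costs: (3.0, 10.0)
  x^k = (0.0, 0.0), subgradient = b - a^T x = 17.0
  y^{k+1} = 0.0 + 0.05*17.0 = 0.85
Step 2: y^k = 0.85, reduced costs: (1.3, 6.6)
  x^k = (0.0, 0.0), subgradient = b - a^T x = 17.0
  y^{k+1} = 0.85 + 0.05*17.0 = 1.7
Step 3: y^k = 1.7, reduced costs: (-0.4, 3.2)
  x^k = (9.0, 0.0), subgradient = b - a^T x = -1.0
  y^{k+1} = 1.7 + 0.05*-1.0 = 1.65
Step 4: y^k = 1.65, reduced costs: (-0.3, 3.4)
  x^k = (9.0, 0.0), subgradient = b - a^T x = -1.0
  y^{k+1} = 1.65 + 0.05*-1.0 = 1.6
Dual objective at y_4 = 1.6: reduced costs (-0.2, 3.6), box minimizer x = (9.0, 0.0)
g(y_4) = b*y + (c1 - a1*y)*x1 + (c2 - a2*y)*x2 = 17*1.6 + (-0.2)*9.0 + 3.6*0.0 = 27.2 - 1.8 + 0.0 = 25.4


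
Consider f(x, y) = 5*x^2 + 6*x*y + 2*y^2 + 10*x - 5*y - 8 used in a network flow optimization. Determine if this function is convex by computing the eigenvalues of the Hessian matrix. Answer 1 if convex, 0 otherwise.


The Hessian of f(x,y) = 5*x^2 + 6*x*y + 2*y^2 + 10*x - 5*y - 8 is:
H = [[10, 6], [6, 4]]
Trace = 10 + 4 = 14
Determinant = 10*4 - (6)^2 = 4
Discriminant = (14)^2 - 4*4 = 180.0
Eigenvalues: lambda_1 = 0.2918, lambda_2 = 13.7082
The function is convex.

1


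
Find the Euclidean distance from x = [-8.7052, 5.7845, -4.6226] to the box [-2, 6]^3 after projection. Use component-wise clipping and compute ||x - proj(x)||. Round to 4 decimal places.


Project each component onto [-2, 6].
clip(-8.7052) = -2.0, clip(5.7845) = 5.7845, clip(-4.6226) = -2.0
Projection = [-2.0, 5.7845, -2.0]
Squared diffs: [44.9597, 0.0, 6.878]
Distance = sqrt(51.8377) = 7.1998


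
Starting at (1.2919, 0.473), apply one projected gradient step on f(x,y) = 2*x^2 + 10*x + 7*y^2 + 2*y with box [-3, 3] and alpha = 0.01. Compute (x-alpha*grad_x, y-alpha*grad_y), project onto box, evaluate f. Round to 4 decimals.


Step 1: Compute gradient at (1.2919, 0.473).
grad_x = 2*2*1.2919 + 10 = 15.1676
grad_y = 2*7*0.473 + 2 = 8.622
Step 2: Gradient step.
x_raw = 1.2919 - 0.01*15.1676 = 1.1402
y_raw = 0.473 - 0.01*8.622 = 0.3868
Step 3: Project onto [-3, 3].
x_proj = clip(1.1402) = 1.1402
y_proj = clip(0.3868) = 0.3868
Step 4: Evaluate f.
f(1.1402, 0.3868) = 15.8232


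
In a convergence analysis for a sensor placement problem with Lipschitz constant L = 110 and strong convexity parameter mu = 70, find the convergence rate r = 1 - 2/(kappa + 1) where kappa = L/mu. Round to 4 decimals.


Step 1: Compute the condition number.
kappa = L/mu = 110/70 = 1.5714
Step 2: Compute the convergence rate.
r = 1 - 2/(kappa + 1) = 1 - 2*mu/(L + mu) = (L - mu)/(L + mu) = 40/180 = 0.2222


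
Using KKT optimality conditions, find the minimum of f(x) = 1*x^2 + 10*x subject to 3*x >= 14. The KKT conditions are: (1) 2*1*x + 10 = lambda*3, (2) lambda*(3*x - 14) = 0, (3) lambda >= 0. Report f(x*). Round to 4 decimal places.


Step 1: Try lambda = 0 (constraint inactive).
x_unc = -10/(2*1) = -5.0
Check: 3*-5.0 = -15.0 < 14 -- violated!
Step 2: Constraint must be active: 3*x = 14
x* = 14/3 = 4.6667 (rounded; the exact value 14/3 is used below)
lambda = (2*1*(14/3) + 10)/3 = 6.4444
Step 3: Compute optimal value.
f(x*) = 1*(14/3)^2 + 10*(14/3) = 68.4444


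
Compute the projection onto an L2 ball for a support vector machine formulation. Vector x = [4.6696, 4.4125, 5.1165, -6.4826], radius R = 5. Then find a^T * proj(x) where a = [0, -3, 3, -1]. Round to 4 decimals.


Step 1: Compute ||x|| (intermediates to 6 decimals).
||x|| = sqrt(4.6696^2 + 4.4125^2 + 5.1165^2 + (-6.4826)^2) = 10.463173
Step 2: Project.
Since ||x|| > R, scale = R/||x|| = 5/10.463173 = 0.477867, proj(x) = scale * x
proj(x) = [2.231448, 2.108588, 2.445007, -3.097821]
Step 3: Dot product.
a^T * proj(x) = 0*2.231448 - 3*2.108588 + 3*2.445007 - 1*(-3.097821) = 4.1071


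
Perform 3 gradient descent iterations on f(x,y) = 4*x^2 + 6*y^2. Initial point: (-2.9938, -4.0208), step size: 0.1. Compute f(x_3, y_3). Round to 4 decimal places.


Gradient descent on f(x,y) = 4*x^2 + 6*y^2.
Starting point: (-2.9938, -4.0208), alpha = 0.1
Step 1: grad_x = 2*4*-2.9938 = -23.9504, grad_y = 2*6*-4.0208 = -48.2496
  x_1 = -2.9938 - 0.1*-23.9504 = -0.5988
  y_1 = -4.0208 - 0.1*-48.2496 = 0.8042
Step 2: grad_x = 2*4*-0.5988 = -4.7901, grad_y = 2*6*0.8042 = 9.6499
  x_2 = -0.5988 - 0.1*-4.7901 = -0.1198
  y_2 = 0.8042 - 0.1*9.6499 = -0.1608
Step 3: grad_x = 2*4*-0.1198 = -0.958, grad_y = 2*6*-0.1608 = -1.93
  x_3 = -0.1198 - 0.1*-0.958 = -0.024
  y_3 = -0.1608 - 0.1*-1.93 = 0.0322
f(-0.024, 0.0322) = 4*(-0.024)^2 + 6*0.0322^2 = 0.0085


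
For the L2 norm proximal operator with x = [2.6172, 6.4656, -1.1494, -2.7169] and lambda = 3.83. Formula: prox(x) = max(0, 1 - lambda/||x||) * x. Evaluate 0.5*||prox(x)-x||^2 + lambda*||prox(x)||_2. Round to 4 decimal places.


Step 1: Compute ||x||.
||x|| = 7.5734
Step 2: Compute scaling factor.
scale = max(0, 1 - 3.83/7.5734) = 0.4943
Step 3: prox(x) = [1.2936, 3.1958, -0.5681, -1.3429]
||prox(x)|| = 3.7434
Step 4: Proximal objective.
0.5*||prox-x||^2 = 7.3345
lambda*||prox|| = 14.3372
Total = 21.6717


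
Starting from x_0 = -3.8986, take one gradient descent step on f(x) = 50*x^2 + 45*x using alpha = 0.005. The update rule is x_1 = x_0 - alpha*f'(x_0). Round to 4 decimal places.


We compute the gradient at x_0 and apply the update.
f'(x) = 100*x + 45
f'(-3.8986) = 100*-3.8986 + 45 = -344.86
x_1 = -3.8986 - 0.005*-344.86 = -2.1743


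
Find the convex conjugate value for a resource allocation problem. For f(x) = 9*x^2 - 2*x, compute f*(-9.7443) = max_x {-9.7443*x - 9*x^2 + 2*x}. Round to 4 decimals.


f*(y) = sup_x {y*x - a*x^2 - b*x} = sup_x {(y-b)*x - a*x^2}
FOC: (y - b) - 2a*x = 0 => x* = (y - b)/(2a)
x* = (-9.7443 + 2)/(2*9) = -0.4302
f*(-9.7443) = (y-b)^2/(4a) = (-9.7443 + 2)^2/(4*9)
= 59.9742/36 = 1.6659


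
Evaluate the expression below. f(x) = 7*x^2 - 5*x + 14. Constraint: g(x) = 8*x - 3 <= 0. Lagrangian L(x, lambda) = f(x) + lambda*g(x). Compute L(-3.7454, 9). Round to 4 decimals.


Step 1: Evaluate f(x).
f(-3.7454) = 7*(-3.7454)^2 - 5*(-3.7454) + 14 = 130.9231
Step 2: Evaluate g(x).
g(-3.7454) = 8*-3.7454 - 3 = -32.9632
Step 3: Compute Lagrangian.
L = 130.9231 + 9*-32.9632 = -165.7457


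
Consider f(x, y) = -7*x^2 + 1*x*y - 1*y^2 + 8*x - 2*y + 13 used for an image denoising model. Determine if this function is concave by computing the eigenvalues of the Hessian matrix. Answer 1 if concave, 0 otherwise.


The Hessian of f(x,y) = -7*x^2 + 1*x*y - 1*y^2 + 8*x - 2*y + 13 is:
H = [[-14, 1], [1, -2]]
Trace = -14 - 2 = -16
Determinant = -14*-2 - (1)^2 = 27
Discriminant = (-16)^2 - 4*27 = 148.0
Eigenvalues: lambda_1 = -14.0828, lambda_2 = -1.9172
The function is concave.

1


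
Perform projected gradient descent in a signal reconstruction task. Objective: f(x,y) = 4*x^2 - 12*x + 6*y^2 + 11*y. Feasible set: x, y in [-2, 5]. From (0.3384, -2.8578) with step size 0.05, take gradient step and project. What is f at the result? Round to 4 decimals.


Step 1: Compute gradient at (0.3384, -2.8578).
grad_x = 2*4*0.3384 - 12 = -9.2928
grad_y = 2*6*-2.8578 + 11 = -23.2936
Step 2: Gradient step.
x_raw = 0.3384 - 0.05*-9.2928 = 0.803
y_raw = -2.8578 - 0.05*-23.2936 = -1.6931
Step 3: Project onto [-2, 5].
x_proj = clip(0.803) = 0.803
y_proj = clip(-1.6931) = -1.6931
Step 4: Evaluate f.
f(0.803, -1.6931) = -8.4814


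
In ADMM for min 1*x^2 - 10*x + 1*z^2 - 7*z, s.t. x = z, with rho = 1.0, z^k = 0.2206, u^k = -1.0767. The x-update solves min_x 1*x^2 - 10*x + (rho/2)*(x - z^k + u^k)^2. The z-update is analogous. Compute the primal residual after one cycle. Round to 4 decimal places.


ADMM iteration with rho = 1.0, z^k = 0.2206, u^k = -1.0767
Step 1: x-update.
Minimize 1*x^2 - 10*x + (1.0/2)*(x - 0.2206 - 1.0767)^2
FOC: (2*1 + 1.0)*x = 10 + 1.0*(0.2206 + 1.0767)
x^{k+1} = 3.7658
Step 2: z-update.
Minimize 1*z^2 - 7*z + (1.0/2)*(3.7658 - z - 1.0767)^2
FOC: (2*1 + 1.0)*z = 7 + 1.0*(3.7658 - 1.0767)
z^{k+1} = 3.2297
Step 3: u-update.
u^{k+1} = -1.0767 + 3.7658 - 3.2297 = -0.5406
Step 4: Primal residual = |3.7658 - 3.2297| = 0.5361


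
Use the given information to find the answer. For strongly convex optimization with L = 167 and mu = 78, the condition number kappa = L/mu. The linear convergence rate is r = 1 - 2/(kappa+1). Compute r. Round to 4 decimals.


Step 1: Compute the condition number.
kappa = L/mu = 167/78 = 2.141
Step 2: Compute the convergence rate.
r = 1 - 2/(kappa + 1) = 1 - 2*mu/(L + mu) = (L - mu)/(L + mu) = 89/245 = 0.3633


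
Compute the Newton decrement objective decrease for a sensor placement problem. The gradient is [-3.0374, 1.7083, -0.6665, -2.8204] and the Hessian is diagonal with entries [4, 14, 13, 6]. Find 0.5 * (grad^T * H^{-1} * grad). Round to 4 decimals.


Step 1: H is diagonal, so H^(-1) * g = [-0.7594, 0.122, -0.0513, -0.4701].
Step 2: g^T H^(-1) g = sum_i g_i^2 / H_ii
  = (-3.0374)^2/4 + (1.7083)^2/14 + (-0.6665)^2/13 + (-2.8204)^2/6
  = 2.3064 + 0.2084 + 0.0342 + 1.3258 = 3.8748
Step 3: Objective decrease = 0.5 * g^T H^(-1) g = 1.9374


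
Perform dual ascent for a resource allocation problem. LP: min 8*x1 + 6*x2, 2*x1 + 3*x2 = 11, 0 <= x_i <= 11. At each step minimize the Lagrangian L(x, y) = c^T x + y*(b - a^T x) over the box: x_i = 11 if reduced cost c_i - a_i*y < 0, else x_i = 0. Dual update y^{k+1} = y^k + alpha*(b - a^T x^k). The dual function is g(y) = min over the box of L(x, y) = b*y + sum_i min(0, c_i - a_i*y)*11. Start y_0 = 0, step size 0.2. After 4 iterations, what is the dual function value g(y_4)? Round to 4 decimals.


Dual ascent for LP: min 8*x1 + 6*x2, 2*x1 + 3*x2 = 11, 0 <= x_i <= 11
Step 1: y^k = 0.0, reduced costs: (8.0, 6.0)
  x^k = (0.0, 0.0), subgradient = b - a^T x = 11.0
  y^{k+1} = 0.0 + 0.2*11.0 = 2.2
Step 2: y^k = 2.2, reduced costs: (3.6, -0.6)
  x^k = (0.0, 11.0), subgradient = b - a^T x = -22.0
  y^{k+1} = 2.2 + 0.2*-22.0 = -2.2
Step 3: y^k = -2.2, reduced costs: (12.4, 12.6)
  x^k = (0.0, 0.0), subgradient = b - a^T x = 11.0
  y^{k+1} = -2.2 + 0.2*11.0 = 0.0
Step 4: y^k = 0.0, reduced costs: (8.0, 6.0)
  x^k = (0.0, 0.0), subgradient = b - a^T x = 11.0
  y^{k+1} = 0.0 + 0.2*11.0 = 2.2
Dual objective at y_4 = 2.2: reduced costs (3.6, -0.6), box minimizer x = (0.0, 11.0)
g(y_4) = b*y + (c1 - a1*y)*x1 + (c2 - a2*y)*x2 = 11*2.2 + 3.6*0.0 + (-0.6)*11.0 = 24.2 + 0.0 - 6.6 = 17.6


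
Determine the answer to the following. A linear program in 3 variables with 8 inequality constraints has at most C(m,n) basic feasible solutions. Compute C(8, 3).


Each vertex corresponds to some choice of n active constraints out of m, so the number of vertices is at most C(m, n) = m! / (n!(m-n)!).
m = 8, n = 3
Numerator: 8 * 7 * 6
Denominator: 3! = 6
C(8, 3) = 56


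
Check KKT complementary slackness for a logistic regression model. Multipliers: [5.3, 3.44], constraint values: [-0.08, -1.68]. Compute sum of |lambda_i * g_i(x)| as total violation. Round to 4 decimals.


KKT complementary slackness check:
lambda_1 * g_1 = 5.3 * -0.08 = -0.424
lambda_2 * g_2 = 3.44 * -1.68 = -5.7792
Total violation = 0.424 + 5.7792 = 6.2032


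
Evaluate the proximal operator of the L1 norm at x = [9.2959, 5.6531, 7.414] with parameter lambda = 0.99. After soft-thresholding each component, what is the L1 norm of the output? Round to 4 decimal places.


Soft-thresholding with lambda = 0.99:
prox(9.2959) = sign(9.2959)*max(|9.2959| - 0.99, 0) = 8.3059
prox(5.6531) = sign(5.6531)*max(|5.6531| - 0.99, 0) = 4.6631
prox(7.414) = sign(7.414)*max(|7.414| - 0.99, 0) = 6.424
prox(x) = [8.3059, 4.6631, 6.424]
||prox(x)||_1 = 8.3059 + 4.6631 + 6.424 = 19.393


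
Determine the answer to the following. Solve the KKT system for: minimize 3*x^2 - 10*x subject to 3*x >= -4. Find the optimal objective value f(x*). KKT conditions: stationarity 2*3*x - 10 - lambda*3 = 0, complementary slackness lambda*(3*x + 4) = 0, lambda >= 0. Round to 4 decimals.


Step 1: Try lambda = 0 (constraint inactive).
Stationarity: 2*3*x - 10 = 0
x* = 10/(2*3) = 5/3 = 1.6667 (rounded; the exact value 5/3 is used below)
Check constraint: 3*1.6667 = 5.0001 >= -4 -- satisfied.
Step 2: Compute optimal value.
f(x*) = 3*(5/3)^2 - 10*(5/3) = -8.3333


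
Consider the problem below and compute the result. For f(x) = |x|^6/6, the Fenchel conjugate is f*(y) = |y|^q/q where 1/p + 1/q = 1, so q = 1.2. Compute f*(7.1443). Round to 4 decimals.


The conjugate exponent q satisfies 1/p + 1/q = 1.
p = 6, so q = 6/(6 - 1) = 1.2
|y|^q = 7.1443^1.2 = 10.5865
f*(7.1443) = 10.5865 / 1.2 = 8.8221


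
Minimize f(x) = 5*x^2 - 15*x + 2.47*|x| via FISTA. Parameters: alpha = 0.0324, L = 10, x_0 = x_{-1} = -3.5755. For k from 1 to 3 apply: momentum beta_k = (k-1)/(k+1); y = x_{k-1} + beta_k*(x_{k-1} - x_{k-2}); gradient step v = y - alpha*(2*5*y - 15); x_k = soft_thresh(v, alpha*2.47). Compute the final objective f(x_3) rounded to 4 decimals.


FISTA on f(x) = 5*x^2 - 15*x + 2.47*|x|
L = 10, alpha = 0.0324
Iteration 1: beta = 0.0, y = -3.5755 + 0.0*(-3.5755 + 3.5755) = -3.5755
  grad(y) = -50.755, v = y - alpha*grad = -1.931
  prox(v) = soft_thresh(-1.931, 0.08) = -1.851
Iteration 2: beta = 0.3333, y = -1.851 + 0.3333*(-1.851 + 3.5755) = -1.2762
  grad(y) = -27.7618, v = y - alpha*grad = -0.3767
  prox(v) = soft_thresh(-0.3767, 0.08) = -0.2967
Iteration 3: beta = 0.5, y = -0.2967 + 0.5*(-0.2967 + 1.851) = 0.4805
  grad(y) = -10.195, v = y - alpha*grad = 0.8108
  prox(v) = soft_thresh(0.8108, 0.08) = 0.7308
f(x_3) = 5*0.7308^2 - 15*0.7308 + 2.47*|0.7308| = -6.4865


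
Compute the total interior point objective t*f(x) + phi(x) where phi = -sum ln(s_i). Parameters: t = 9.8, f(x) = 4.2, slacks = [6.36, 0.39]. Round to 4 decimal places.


Step 1: Compute log-barrier.
ln values: [1.85, -0.9416]
phi = -(1.85 - 0.9416) = -0.9084
Step 2: Compute augmented objective.
t*f(x) = 9.8*4.2 = 41.16
Total = 41.16 - 0.9084 = 40.2516


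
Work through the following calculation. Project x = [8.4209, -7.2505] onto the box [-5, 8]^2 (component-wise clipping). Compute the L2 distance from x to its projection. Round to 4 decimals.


Project each component onto [-5, 8].
clip(8.4209) = 8.0, clip(-7.2505) = -5.0
Projection = [8.0, -5.0]
Squared diffs: [0.1772, 5.0648]
Distance = sqrt(5.242) = 2.2895


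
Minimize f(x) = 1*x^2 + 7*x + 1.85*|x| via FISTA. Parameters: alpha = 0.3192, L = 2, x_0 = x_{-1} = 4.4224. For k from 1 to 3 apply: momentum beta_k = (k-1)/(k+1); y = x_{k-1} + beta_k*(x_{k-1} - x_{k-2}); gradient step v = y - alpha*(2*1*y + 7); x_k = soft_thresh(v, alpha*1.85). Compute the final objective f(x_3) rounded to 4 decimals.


FISTA on f(x) = 1*x^2 + 7*x + 1.85*|x|
L = 2, alpha = 0.3192
Iteration 1: beta = 0.0, y = 4.4224 + 0.0*(4.4224 - 4.4224) = 4.4224
  grad(y) = 15.8448, v = y - alpha*grad = -0.6353
  prox(v) = soft_thresh(-0.6353, 0.5905) = -0.0447
Iteration 2: beta = 0.3333, y = -0.0447 + 0.3333*(-0.0447 - 4.4224) = -1.5338
  grad(y) = 3.9324, v = y - alpha*grad = -2.789
  prox(v) = soft_thresh(-2.789, 0.5905) = -2.1985
Iteration 3: beta = 0.5, y = -2.1985 + 0.5*(-2.1985 + 0.0447) = -3.2754
  grad(y) = 0.4492, v = y - alpha*grad = -3.4188
  prox(v) = soft_thresh(-3.4188, 0.5905) = -2.8283
f(x_3) = 1*(-2.8283)^2 + 7*(-2.8283) + 1.85*|-2.8283| = -6.5665


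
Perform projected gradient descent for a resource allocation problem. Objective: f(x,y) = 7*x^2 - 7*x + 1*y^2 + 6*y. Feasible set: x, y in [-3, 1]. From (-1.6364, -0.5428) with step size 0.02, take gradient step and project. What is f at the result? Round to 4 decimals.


Step 1: Compute gradient at (-1.6364, -0.5428).
grad_x = 2*7*-1.6364 - 7 = -29.9096
grad_y = 2*1*-0.5428 + 6 = 4.9144
Step 2: Gradient step.
x_raw = -1.6364 - 0.02*-29.9096 = -1.0382
y_raw = -0.5428 - 0.02*4.9144 = -0.6411
Step 3: Project onto [-3, 1].
x_proj = clip(-1.0382) = -1.0382
y_proj = clip(-0.6411) = -0.6411
Step 4: Evaluate f.
f(-1.0382, -0.6411) = 11.3771


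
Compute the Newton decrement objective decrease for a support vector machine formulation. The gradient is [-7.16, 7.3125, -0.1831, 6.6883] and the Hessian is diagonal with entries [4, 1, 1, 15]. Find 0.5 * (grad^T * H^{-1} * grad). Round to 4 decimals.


Step 1: H is diagonal, so H^(-1) * g = [-1.79, 7.3125, -0.1831, 0.4459].
Step 2: g^T H^(-1) g = sum_i g_i^2 / H_ii
  = (-7.16)^2/4 + (7.3125)^2/1 + (-0.1831)^2/1 + (6.6883)^2/15
  = 12.8164 + 53.4727 + 0.0335 + 2.9822 = 69.3048
Step 3: Objective decrease = 0.5 * g^T H^(-1) g = 34.6524


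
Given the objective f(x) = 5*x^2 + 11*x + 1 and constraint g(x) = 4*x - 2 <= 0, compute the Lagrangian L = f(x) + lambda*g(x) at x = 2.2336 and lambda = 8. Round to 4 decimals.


Step 1: Evaluate f(x).
f(2.2336) = 5*2.2336^2 + 11*2.2336 + 1 = 50.5144
Step 2: Evaluate g(x).
g(2.2336) = 4*2.2336 - 2 = 6.9344
Step 3: Compute Lagrangian.
L = 50.5144 + 8*6.9344 = 105.9896


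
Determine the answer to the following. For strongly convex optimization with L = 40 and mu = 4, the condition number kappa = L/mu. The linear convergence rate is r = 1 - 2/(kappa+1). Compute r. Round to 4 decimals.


Step 1: Compute the condition number.
kappa = L/mu = 40/4 = 10.0
Step 2: Compute the convergence rate.
r = 1 - 2/(kappa + 1) = 1 - 2*mu/(L + mu) = (L - mu)/(L + mu) = 36/44 = 0.8182


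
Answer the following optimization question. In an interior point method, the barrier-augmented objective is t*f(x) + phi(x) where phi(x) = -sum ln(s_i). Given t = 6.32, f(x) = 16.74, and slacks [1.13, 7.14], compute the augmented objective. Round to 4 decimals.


Step 1: Compute log-barrier.
ln values: [0.1222, 1.9657]
phi = -(0.1222 + 1.9657) = -2.0879
Step 2: Compute augmented objective.
t*f(x) = 6.32*16.74 = 105.7968
Total = 105.7968 - 2.0879 = 103.7089


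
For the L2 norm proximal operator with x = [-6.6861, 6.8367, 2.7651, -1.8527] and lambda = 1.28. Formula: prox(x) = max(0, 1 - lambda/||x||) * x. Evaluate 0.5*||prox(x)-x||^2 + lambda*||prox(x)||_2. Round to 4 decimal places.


Step 1: Compute ||x||.
||x|| = 10.1253
Step 2: Compute scaling factor.
scale = max(0, 1 - 1.28/10.1253) = 0.8736
Step 3: prox(x) = [-5.8409, 5.9724, 2.4155, -1.6185]
||prox(x)|| = 8.8453
Step 4: Proximal objective.
0.5*||prox-x||^2 = 0.8192
lambda*||prox|| = 11.322
Total = 12.1412


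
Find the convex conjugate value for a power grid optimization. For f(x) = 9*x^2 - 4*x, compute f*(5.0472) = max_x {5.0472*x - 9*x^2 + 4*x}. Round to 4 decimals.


f*(y) = sup_x {y*x - a*x^2 - b*x} = sup_x {(y-b)*x - a*x^2}
FOC: (y - b) - 2a*x = 0 => x* = (y - b)/(2a)
x* = (5.0472 + 4)/(2*9) = 0.5026
f*(5.0472) = (y-b)^2/(4a) = (5.0472 + 4)^2/(4*9)
= 81.8518/36 = 2.2737


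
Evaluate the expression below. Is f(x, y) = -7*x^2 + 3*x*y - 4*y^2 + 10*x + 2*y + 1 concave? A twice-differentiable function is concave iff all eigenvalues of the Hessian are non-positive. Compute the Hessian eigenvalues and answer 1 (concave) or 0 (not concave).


The Hessian of f(x,y) = -7*x^2 + 3*x*y - 4*y^2 + 10*x + 2*y + 1 is:
H = [[-14, 3], [3, -8]]
Trace = -14 - 8 = -22
Determinant = -14*-8 - (3)^2 = 103
Discriminant = (-22)^2 - 4*103 = 72.0
Eigenvalues: lambda_1 = -15.2426, lambda_2 = -6.7574
The function is concave.

1


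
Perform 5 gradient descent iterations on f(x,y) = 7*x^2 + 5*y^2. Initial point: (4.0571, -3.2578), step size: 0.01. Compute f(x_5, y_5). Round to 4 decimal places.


Gradient descent on f(x,y) = 7*x^2 + 5*y^2.
Starting point: (4.0571, -3.2578), alpha = 0.01
Step 1: grad_x = 2*7*4.0571 = 56.7994, grad_y = 2*5*-3.2578 = -32.578
  x_1 = 4.0571 - 0.01*56.7994 = 3.4891
  y_1 = -3.2578 - 0.01*-32.578 = -2.932
Step 2: grad_x = 2*7*3.4891 = 48.8475, grad_y = 2*5*-2.932 = -29.3202
  x_2 = 3.4891 - 0.01*48.8475 = 3.0006
  y_2 = -2.932 - 0.01*-29.3202 = -2.6388
Step 3: grad_x = 2*7*3.0006 = 42.0088, grad_y = 2*5*-2.6388 = -26.3882
  x_3 = 3.0006 - 0.01*42.0088 = 2.5805
  y_3 = -2.6388 - 0.01*-26.3882 = -2.3749
Step 4: grad_x = 2*7*2.5805 = 36.1276, grad_y = 2*5*-2.3749 = -23.7494
  x_4 = 2.5805 - 0.01*36.1276 = 2.2193
  y_4 = -2.3749 - 0.01*-23.7494 = -2.1374
Step 5: grad_x = 2*7*2.2193 = 31.0697, grad_y = 2*5*-2.1374 = -21.3744
  x_5 = 2.2193 - 0.01*31.0697 = 1.9086
  y_5 = -2.1374 - 0.01*-21.3744 = -1.9237
f(1.9086, -1.9237) = 7*1.9086^2 + 5*(-1.9237)^2 = 44.0015


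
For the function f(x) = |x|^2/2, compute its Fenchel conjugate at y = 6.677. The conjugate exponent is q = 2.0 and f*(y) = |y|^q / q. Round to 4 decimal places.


The conjugate exponent q satisfies 1/p + 1/q = 1.
p = 2, so q = 2/(2 - 1) = 2.0
|y|^q = 6.677^2.0 = 44.5823
f*(6.677) = 44.5823 / 2.0 = 22.2912


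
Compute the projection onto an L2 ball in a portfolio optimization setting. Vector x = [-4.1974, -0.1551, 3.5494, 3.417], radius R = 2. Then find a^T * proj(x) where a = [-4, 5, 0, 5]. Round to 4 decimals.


Step 1: Compute ||x|| (intermediates to 6 decimals).
||x|| = sqrt((-4.1974)^2 + (-0.1551)^2 + 3.5494^2 + 3.417^2) = 6.474284
Step 2: Project.
Since ||x|| > R, scale = R/||x|| = 2/6.474284 = 0.308914, proj(x) = scale * x
proj(x) = [-1.296636, -0.047913, 1.096459, 1.055559]
Step 3: Dot product.
a^T * proj(x) = -4*(-1.296636) + 5*(-0.047913) + 0*1.096459 + 5*1.055559 = 10.2248


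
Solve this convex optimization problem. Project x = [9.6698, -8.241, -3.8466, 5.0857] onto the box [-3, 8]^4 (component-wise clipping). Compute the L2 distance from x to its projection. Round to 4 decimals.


Project each component onto [-3, 8].
clip(9.6698) = 8.0, clip(-8.241) = -3.0, clip(-3.8466) = -3.0, clip(5.0857) = 5.0857
Projection = [8.0, -3.0, -3.0, 5.0857]
Squared diffs: [2.7882, 27.4681, 0.7167, 0.0]
Distance = sqrt(30.973) = 5.5653


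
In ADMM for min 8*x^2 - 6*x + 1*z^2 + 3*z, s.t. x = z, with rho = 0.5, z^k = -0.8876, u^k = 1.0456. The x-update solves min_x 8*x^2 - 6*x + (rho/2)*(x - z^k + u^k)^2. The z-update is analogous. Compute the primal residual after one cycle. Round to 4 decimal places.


ADMM iteration with rho = 0.5, z^k = -0.8876, u^k = 1.0456
Step 1: x-update.
Minimize 8*x^2 - 6*x + (0.5/2)*(x + 0.8876 + 1.0456)^2
FOC: (2*8 + 0.5)*x = 6 + 0.5*(-0.8876 - 1.0456)
x^{k+1} = 0.3051
Step 2: z-update.
Minimize 1*z^2 + 3*z + (0.5/2)*(0.3051 - z + 1.0456)^2
FOC: (2*1 + 0.5)*z = -3 + 0.5*(0.3051 + 1.0456)
z^{k+1} = -0.9299
Step 3: u-update.
u^{k+1} = 1.0456 + 0.3051 + 0.9299 = 2.2805
Step 4: Primal residual = |0.3051 + 0.9299| = 1.2349


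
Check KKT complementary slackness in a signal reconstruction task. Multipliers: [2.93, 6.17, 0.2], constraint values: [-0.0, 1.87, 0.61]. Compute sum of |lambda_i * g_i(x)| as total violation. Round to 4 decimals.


KKT complementary slackness check:
lambda_1 * g_1 = 2.93 * -0.0 = -0.0
lambda_2 * g_2 = 6.17 * 1.87 = 11.5379
lambda_3 * g_3 = 0.2 * 0.61 = 0.122
Total violation = 0.0 + 11.5379 + 0.122 = 11.6599


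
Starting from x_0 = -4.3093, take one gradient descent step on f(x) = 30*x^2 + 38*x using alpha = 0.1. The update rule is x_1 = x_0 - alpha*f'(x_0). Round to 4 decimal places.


We compute the gradient at x_0 and apply the update.
f'(x) = 60*x + 38
f'(-4.3093) = 60*-4.3093 + 38 = -220.558
x_1 = -4.3093 - 0.1*-220.558 = 17.7465


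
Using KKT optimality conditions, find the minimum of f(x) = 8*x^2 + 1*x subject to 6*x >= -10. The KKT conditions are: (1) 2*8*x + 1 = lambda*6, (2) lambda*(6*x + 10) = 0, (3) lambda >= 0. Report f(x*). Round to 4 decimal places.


Step 1: Try lambda = 0 (constraint inactive).
Stationarity: 2*8*x + 1 = 0
x* = -1/(2*8) = -0.0625
Check constraint: 6*-0.0625 = -0.375 >= -10 -- satisfied.
Step 2: Compute optimal value.
f(x*) = 8*(-0.0625)^2 + 1*(-0.0625) = -0.0313


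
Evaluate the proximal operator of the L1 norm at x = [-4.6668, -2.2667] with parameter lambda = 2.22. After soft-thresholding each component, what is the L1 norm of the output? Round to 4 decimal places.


Soft-thresholding with lambda = 2.22:
prox(-4.6668) = sign(-4.6668)*max(|-4.6668| - 2.22, 0) = -2.4468
prox(-2.2667) = sign(-2.2667)*max(|-2.2667| - 2.22, 0) = -0.0467
prox(x) = [-2.4468, -0.0467]
||prox(x)||_1 = 2.4468 + 0.0467 = 2.4935
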